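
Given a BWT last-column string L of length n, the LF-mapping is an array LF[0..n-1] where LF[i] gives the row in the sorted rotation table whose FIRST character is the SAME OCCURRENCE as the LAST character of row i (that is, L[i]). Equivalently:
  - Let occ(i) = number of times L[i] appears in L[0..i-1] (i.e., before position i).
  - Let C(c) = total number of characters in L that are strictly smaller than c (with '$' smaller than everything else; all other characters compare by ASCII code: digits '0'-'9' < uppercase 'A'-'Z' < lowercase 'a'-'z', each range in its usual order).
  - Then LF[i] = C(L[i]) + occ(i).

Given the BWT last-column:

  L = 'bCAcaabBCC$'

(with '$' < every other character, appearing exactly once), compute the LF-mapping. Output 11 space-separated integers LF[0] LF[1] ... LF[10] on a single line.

Char counts: '$':1, 'A':1, 'B':1, 'C':3, 'a':2, 'b':2, 'c':1
C (first-col start): C('$')=0, C('A')=1, C('B')=2, C('C')=3, C('a')=6, C('b')=8, C('c')=10
L[0]='b': occ=0, LF[0]=C('b')+0=8+0=8
L[1]='C': occ=0, LF[1]=C('C')+0=3+0=3
L[2]='A': occ=0, LF[2]=C('A')+0=1+0=1
L[3]='c': occ=0, LF[3]=C('c')+0=10+0=10
L[4]='a': occ=0, LF[4]=C('a')+0=6+0=6
L[5]='a': occ=1, LF[5]=C('a')+1=6+1=7
L[6]='b': occ=1, LF[6]=C('b')+1=8+1=9
L[7]='B': occ=0, LF[7]=C('B')+0=2+0=2
L[8]='C': occ=1, LF[8]=C('C')+1=3+1=4
L[9]='C': occ=2, LF[9]=C('C')+2=3+2=5
L[10]='$': occ=0, LF[10]=C('$')+0=0+0=0

Answer: 8 3 1 10 6 7 9 2 4 5 0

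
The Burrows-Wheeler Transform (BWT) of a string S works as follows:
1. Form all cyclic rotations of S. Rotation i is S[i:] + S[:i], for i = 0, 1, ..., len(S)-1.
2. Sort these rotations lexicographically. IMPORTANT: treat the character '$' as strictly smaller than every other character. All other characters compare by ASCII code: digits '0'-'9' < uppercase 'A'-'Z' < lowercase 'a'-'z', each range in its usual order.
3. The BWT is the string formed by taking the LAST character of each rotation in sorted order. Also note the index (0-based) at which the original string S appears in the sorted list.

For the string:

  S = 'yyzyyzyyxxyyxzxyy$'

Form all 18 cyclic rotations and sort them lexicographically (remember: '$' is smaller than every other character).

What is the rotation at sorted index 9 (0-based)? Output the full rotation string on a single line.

All 18 rotations (rotation i = S[i:]+S[:i]):
  rot[0] = yyzyyzyyxxyyxzxyy$
  rot[1] = yzyyzyyxxyyxzxyy$y
  rot[2] = zyyzyyxxyyxzxyy$yy
  rot[3] = yyzyyxxyyxzxyy$yyz
  rot[4] = yzyyxxyyxzxyy$yyzy
  rot[5] = zyyxxyyxzxyy$yyzyy
  rot[6] = yyxxyyxzxyy$yyzyyz
  rot[7] = yxxyyxzxyy$yyzyyzy
  rot[8] = xxyyxzxyy$yyzyyzyy
  rot[9] = xyyxzxyy$yyzyyzyyx
  rot[10] = yyxzxyy$yyzyyzyyxx
  rot[11] = yxzxyy$yyzyyzyyxxy
  rot[12] = xzxyy$yyzyyzyyxxyy
  rot[13] = zxyy$yyzyyzyyxxyyx
  rot[14] = xyy$yyzyyzyyxxyyxz
  rot[15] = yy$yyzyyzyyxxyyxzx
  rot[16] = y$yyzyyzyyxxyyxzxy
  rot[17] = $yyzyyzyyxxyyxzxyy
Sorted (with $ < everything):
  sorted[0] = $yyzyyzyyxxyyxzxyy
  sorted[1] = xxyyxzxyy$yyzyyzyy
  sorted[2] = xyy$yyzyyzyyxxyyxz
  sorted[3] = xyyxzxyy$yyzyyzyyx
  sorted[4] = xzxyy$yyzyyzyyxxyy
  sorted[5] = y$yyzyyzyyxxyyxzxy
  sorted[6] = yxxyyxzxyy$yyzyyzy
  sorted[7] = yxzxyy$yyzyyzyyxxy
  sorted[8] = yy$yyzyyzyyxxyyxzx
  sorted[9] = yyxxyyxzxyy$yyzyyz
  sorted[10] = yyxzxyy$yyzyyzyyxx
  sorted[11] = yyzyyxxyyxzxyy$yyz
  sorted[12] = yyzyyzyyxxyyxzxyy$
  sorted[13] = yzyyxxyyxzxyy$yyzy
  sorted[14] = yzyyzyyxxyyxzxyy$y
  sorted[15] = zxyy$yyzyyzyyxxyyx
  sorted[16] = zyyxxyyxzxyy$yyzyy
  sorted[17] = zyyzyyxxyyxzxyy$yy
sorted[9] = yyxxyyxzxyy$yyzyyz

Answer: yyxxyyxzxyy$yyzyyz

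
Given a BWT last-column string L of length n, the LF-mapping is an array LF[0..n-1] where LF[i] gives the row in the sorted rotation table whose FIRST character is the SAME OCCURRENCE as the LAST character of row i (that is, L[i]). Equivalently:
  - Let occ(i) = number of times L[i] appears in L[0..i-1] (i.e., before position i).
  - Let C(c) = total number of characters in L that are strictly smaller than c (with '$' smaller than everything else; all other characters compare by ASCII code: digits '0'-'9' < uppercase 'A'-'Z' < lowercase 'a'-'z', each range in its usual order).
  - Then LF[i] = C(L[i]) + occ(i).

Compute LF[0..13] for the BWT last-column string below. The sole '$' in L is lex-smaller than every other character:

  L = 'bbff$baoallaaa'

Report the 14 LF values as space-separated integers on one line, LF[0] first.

Char counts: '$':1, 'a':5, 'b':3, 'f':2, 'l':2, 'o':1
C (first-col start): C('$')=0, C('a')=1, C('b')=6, C('f')=9, C('l')=11, C('o')=13
L[0]='b': occ=0, LF[0]=C('b')+0=6+0=6
L[1]='b': occ=1, LF[1]=C('b')+1=6+1=7
L[2]='f': occ=0, LF[2]=C('f')+0=9+0=9
L[3]='f': occ=1, LF[3]=C('f')+1=9+1=10
L[4]='$': occ=0, LF[4]=C('$')+0=0+0=0
L[5]='b': occ=2, LF[5]=C('b')+2=6+2=8
L[6]='a': occ=0, LF[6]=C('a')+0=1+0=1
L[7]='o': occ=0, LF[7]=C('o')+0=13+0=13
L[8]='a': occ=1, LF[8]=C('a')+1=1+1=2
L[9]='l': occ=0, LF[9]=C('l')+0=11+0=11
L[10]='l': occ=1, LF[10]=C('l')+1=11+1=12
L[11]='a': occ=2, LF[11]=C('a')+2=1+2=3
L[12]='a': occ=3, LF[12]=C('a')+3=1+3=4
L[13]='a': occ=4, LF[13]=C('a')+4=1+4=5

Answer: 6 7 9 10 0 8 1 13 2 11 12 3 4 5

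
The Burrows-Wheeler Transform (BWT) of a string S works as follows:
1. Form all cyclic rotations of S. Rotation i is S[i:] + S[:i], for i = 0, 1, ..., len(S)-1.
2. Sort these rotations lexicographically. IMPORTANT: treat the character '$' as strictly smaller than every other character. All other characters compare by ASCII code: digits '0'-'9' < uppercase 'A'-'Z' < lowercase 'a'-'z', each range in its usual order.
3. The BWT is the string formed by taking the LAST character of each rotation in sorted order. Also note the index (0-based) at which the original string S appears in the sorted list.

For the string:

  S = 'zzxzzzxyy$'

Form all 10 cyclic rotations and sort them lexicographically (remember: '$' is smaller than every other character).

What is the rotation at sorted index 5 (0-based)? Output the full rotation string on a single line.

All 10 rotations (rotation i = S[i:]+S[:i]):
  rot[0] = zzxzzzxyy$
  rot[1] = zxzzzxyy$z
  rot[2] = xzzzxyy$zz
  rot[3] = zzzxyy$zzx
  rot[4] = zzxyy$zzxz
  rot[5] = zxyy$zzxzz
  rot[6] = xyy$zzxzzz
  rot[7] = yy$zzxzzzx
  rot[8] = y$zzxzzzxy
  rot[9] = $zzxzzzxyy
Sorted (with $ < everything):
  sorted[0] = $zzxzzzxyy
  sorted[1] = xyy$zzxzzz
  sorted[2] = xzzzxyy$zz
  sorted[3] = y$zzxzzzxy
  sorted[4] = yy$zzxzzzx
  sorted[5] = zxyy$zzxzz
  sorted[6] = zxzzzxyy$z
  sorted[7] = zzxyy$zzxz
  sorted[8] = zzxzzzxyy$
  sorted[9] = zzzxyy$zzx
sorted[5] = zxyy$zzxzz

Answer: zxyy$zzxzz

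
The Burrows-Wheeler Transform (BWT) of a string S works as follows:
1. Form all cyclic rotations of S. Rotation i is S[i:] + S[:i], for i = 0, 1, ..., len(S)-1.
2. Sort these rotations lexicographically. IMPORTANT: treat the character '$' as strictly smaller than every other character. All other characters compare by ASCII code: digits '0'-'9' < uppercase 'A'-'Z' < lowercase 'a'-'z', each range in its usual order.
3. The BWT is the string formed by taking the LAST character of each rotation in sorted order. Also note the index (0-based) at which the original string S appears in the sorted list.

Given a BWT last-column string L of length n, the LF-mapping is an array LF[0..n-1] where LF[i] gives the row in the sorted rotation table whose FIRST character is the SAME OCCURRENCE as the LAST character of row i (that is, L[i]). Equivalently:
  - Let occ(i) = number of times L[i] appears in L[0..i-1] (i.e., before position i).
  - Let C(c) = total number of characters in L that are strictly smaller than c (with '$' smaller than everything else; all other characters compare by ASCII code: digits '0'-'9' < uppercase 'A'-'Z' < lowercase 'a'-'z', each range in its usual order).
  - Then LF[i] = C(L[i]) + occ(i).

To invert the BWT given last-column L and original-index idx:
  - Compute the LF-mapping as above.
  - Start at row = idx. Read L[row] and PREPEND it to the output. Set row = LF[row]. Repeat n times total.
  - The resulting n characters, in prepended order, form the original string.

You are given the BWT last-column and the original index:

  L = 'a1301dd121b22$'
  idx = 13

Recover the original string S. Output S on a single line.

LF mapping: 10 2 9 1 3 12 13 4 6 5 11 7 8 0
Walk LF starting at row 13, prepending L[row]:
  step 1: row=13, L[13]='$', prepend. Next row=LF[13]=0
  step 2: row=0, L[0]='a', prepend. Next row=LF[0]=10
  step 3: row=10, L[10]='b', prepend. Next row=LF[10]=11
  step 4: row=11, L[11]='2', prepend. Next row=LF[11]=7
  step 5: row=7, L[7]='1', prepend. Next row=LF[7]=4
  step 6: row=4, L[4]='1', prepend. Next row=LF[4]=3
  step 7: row=3, L[3]='0', prepend. Next row=LF[3]=1
  step 8: row=1, L[1]='1', prepend. Next row=LF[1]=2
  step 9: row=2, L[2]='3', prepend. Next row=LF[2]=9
  step 10: row=9, L[9]='1', prepend. Next row=LF[9]=5
  step 11: row=5, L[5]='d', prepend. Next row=LF[5]=12
  step 12: row=12, L[12]='2', prepend. Next row=LF[12]=8
  step 13: row=8, L[8]='2', prepend. Next row=LF[8]=6
  step 14: row=6, L[6]='d', prepend. Next row=LF[6]=13
Reversed output: d22d1310112ba$

Answer: d22d1310112ba$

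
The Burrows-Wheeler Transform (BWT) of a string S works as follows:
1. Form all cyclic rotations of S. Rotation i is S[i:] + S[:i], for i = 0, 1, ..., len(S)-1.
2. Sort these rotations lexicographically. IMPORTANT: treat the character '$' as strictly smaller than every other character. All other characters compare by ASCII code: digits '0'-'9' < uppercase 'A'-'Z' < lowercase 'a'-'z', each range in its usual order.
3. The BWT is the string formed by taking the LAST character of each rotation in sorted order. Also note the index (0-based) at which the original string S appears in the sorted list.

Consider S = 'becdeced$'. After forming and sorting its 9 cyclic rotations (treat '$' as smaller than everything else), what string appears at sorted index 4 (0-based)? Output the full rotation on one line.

All 9 rotations (rotation i = S[i:]+S[:i]):
  rot[0] = becdeced$
  rot[1] = ecdeced$b
  rot[2] = cdeced$be
  rot[3] = deced$bec
  rot[4] = eced$becd
  rot[5] = ced$becde
  rot[6] = ed$becdec
  rot[7] = d$becdece
  rot[8] = $becdeced
Sorted (with $ < everything):
  sorted[0] = $becdeced
  sorted[1] = becdeced$
  sorted[2] = cdeced$be
  sorted[3] = ced$becde
  sorted[4] = d$becdece
  sorted[5] = deced$bec
  sorted[6] = ecdeced$b
  sorted[7] = eced$becd
  sorted[8] = ed$becdec
sorted[4] = d$becdece

Answer: d$becdece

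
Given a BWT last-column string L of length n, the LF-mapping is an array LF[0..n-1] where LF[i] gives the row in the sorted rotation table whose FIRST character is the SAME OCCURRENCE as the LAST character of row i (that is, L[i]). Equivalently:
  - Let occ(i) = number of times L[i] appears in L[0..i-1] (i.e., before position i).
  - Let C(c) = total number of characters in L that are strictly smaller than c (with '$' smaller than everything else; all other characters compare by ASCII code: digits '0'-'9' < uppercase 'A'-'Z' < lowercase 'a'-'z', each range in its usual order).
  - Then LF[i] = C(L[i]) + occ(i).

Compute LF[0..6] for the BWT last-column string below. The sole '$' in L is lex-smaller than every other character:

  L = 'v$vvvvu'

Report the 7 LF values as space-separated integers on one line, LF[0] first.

Char counts: '$':1, 'u':1, 'v':5
C (first-col start): C('$')=0, C('u')=1, C('v')=2
L[0]='v': occ=0, LF[0]=C('v')+0=2+0=2
L[1]='$': occ=0, LF[1]=C('$')+0=0+0=0
L[2]='v': occ=1, LF[2]=C('v')+1=2+1=3
L[3]='v': occ=2, LF[3]=C('v')+2=2+2=4
L[4]='v': occ=3, LF[4]=C('v')+3=2+3=5
L[5]='v': occ=4, LF[5]=C('v')+4=2+4=6
L[6]='u': occ=0, LF[6]=C('u')+0=1+0=1

Answer: 2 0 3 4 5 6 1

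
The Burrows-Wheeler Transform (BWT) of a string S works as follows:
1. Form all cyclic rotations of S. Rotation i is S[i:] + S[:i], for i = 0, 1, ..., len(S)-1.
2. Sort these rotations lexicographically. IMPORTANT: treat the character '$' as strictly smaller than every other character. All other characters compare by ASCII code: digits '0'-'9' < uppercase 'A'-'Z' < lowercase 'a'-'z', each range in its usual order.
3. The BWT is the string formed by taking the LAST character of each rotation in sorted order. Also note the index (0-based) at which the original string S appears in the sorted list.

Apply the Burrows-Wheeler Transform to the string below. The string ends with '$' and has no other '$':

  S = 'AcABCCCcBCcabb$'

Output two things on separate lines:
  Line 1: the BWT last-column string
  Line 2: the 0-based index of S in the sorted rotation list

All 15 rotations (rotation i = S[i:]+S[:i]):
  rot[0] = AcABCCCcBCcabb$
  rot[1] = cABCCCcBCcabb$A
  rot[2] = ABCCCcBCcabb$Ac
  rot[3] = BCCCcBCcabb$AcA
  rot[4] = CCCcBCcabb$AcAB
  rot[5] = CCcBCcabb$AcABC
  rot[6] = CcBCcabb$AcABCC
  rot[7] = cBCcabb$AcABCCC
  rot[8] = BCcabb$AcABCCCc
  rot[9] = Ccabb$AcABCCCcB
  rot[10] = cabb$AcABCCCcBC
  rot[11] = abb$AcABCCCcBCc
  rot[12] = bb$AcABCCCcBCca
  rot[13] = b$AcABCCCcBCcab
  rot[14] = $AcABCCCcBCcabb
Sorted (with $ < everything):
  sorted[0] = $AcABCCCcBCcabb  (last char: 'b')
  sorted[1] = ABCCCcBCcabb$Ac  (last char: 'c')
  sorted[2] = AcABCCCcBCcabb$  (last char: '$')
  sorted[3] = BCCCcBCcabb$AcA  (last char: 'A')
  sorted[4] = BCcabb$AcABCCCc  (last char: 'c')
  sorted[5] = CCCcBCcabb$AcAB  (last char: 'B')
  sorted[6] = CCcBCcabb$AcABC  (last char: 'C')
  sorted[7] = CcBCcabb$AcABCC  (last char: 'C')
  sorted[8] = Ccabb$AcABCCCcB  (last char: 'B')
  sorted[9] = abb$AcABCCCcBCc  (last char: 'c')
  sorted[10] = b$AcABCCCcBCcab  (last char: 'b')
  sorted[11] = bb$AcABCCCcBCca  (last char: 'a')
  sorted[12] = cABCCCcBCcabb$A  (last char: 'A')
  sorted[13] = cBCcabb$AcABCCC  (last char: 'C')
  sorted[14] = cabb$AcABCCCcBC  (last char: 'C')
Last column: bc$AcBCCBcbaACC
Original string S is at sorted index 2

Answer: bc$AcBCCBcbaACC
2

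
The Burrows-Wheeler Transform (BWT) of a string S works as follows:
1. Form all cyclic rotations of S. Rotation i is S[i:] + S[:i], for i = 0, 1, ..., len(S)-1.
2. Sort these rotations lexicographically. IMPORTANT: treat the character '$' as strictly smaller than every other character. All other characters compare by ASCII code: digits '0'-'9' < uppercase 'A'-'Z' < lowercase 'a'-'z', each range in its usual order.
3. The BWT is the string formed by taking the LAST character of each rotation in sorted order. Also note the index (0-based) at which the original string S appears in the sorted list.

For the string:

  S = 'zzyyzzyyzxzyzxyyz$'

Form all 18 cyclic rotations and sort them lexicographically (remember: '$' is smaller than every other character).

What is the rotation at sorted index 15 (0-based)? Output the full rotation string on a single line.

All 18 rotations (rotation i = S[i:]+S[:i]):
  rot[0] = zzyyzzyyzxzyzxyyz$
  rot[1] = zyyzzyyzxzyzxyyz$z
  rot[2] = yyzzyyzxzyzxyyz$zz
  rot[3] = yzzyyzxzyzxyyz$zzy
  rot[4] = zzyyzxzyzxyyz$zzyy
  rot[5] = zyyzxzyzxyyz$zzyyz
  rot[6] = yyzxzyzxyyz$zzyyzz
  rot[7] = yzxzyzxyyz$zzyyzzy
  rot[8] = zxzyzxyyz$zzyyzzyy
  rot[9] = xzyzxyyz$zzyyzzyyz
  rot[10] = zyzxyyz$zzyyzzyyzx
  rot[11] = yzxyyz$zzyyzzyyzxz
  rot[12] = zxyyz$zzyyzzyyzxzy
  rot[13] = xyyz$zzyyzzyyzxzyz
  rot[14] = yyz$zzyyzzyyzxzyzx
  rot[15] = yz$zzyyzzyyzxzyzxy
  rot[16] = z$zzyyzzyyzxzyzxyy
  rot[17] = $zzyyzzyyzxzyzxyyz
Sorted (with $ < everything):
  sorted[0] = $zzyyzzyyzxzyzxyyz
  sorted[1] = xyyz$zzyyzzyyzxzyz
  sorted[2] = xzyzxyyz$zzyyzzyyz
  sorted[3] = yyz$zzyyzzyyzxzyzx
  sorted[4] = yyzxzyzxyyz$zzyyzz
  sorted[5] = yyzzyyzxzyzxyyz$zz
  sorted[6] = yz$zzyyzzyyzxzyzxy
  sorted[7] = yzxyyz$zzyyzzyyzxz
  sorted[8] = yzxzyzxyyz$zzyyzzy
  sorted[9] = yzzyyzxzyzxyyz$zzy
  sorted[10] = z$zzyyzzyyzxzyzxyy
  sorted[11] = zxyyz$zzyyzzyyzxzy
  sorted[12] = zxzyzxyyz$zzyyzzyy
  sorted[13] = zyyzxzyzxyyz$zzyyz
  sorted[14] = zyyzzyyzxzyzxyyz$z
  sorted[15] = zyzxyyz$zzyyzzyyzx
  sorted[16] = zzyyzxzyzxyyz$zzyy
  sorted[17] = zzyyzzyyzxzyzxyyz$
sorted[15] = zyzxyyz$zzyyzzyyzx

Answer: zyzxyyz$zzyyzzyyzx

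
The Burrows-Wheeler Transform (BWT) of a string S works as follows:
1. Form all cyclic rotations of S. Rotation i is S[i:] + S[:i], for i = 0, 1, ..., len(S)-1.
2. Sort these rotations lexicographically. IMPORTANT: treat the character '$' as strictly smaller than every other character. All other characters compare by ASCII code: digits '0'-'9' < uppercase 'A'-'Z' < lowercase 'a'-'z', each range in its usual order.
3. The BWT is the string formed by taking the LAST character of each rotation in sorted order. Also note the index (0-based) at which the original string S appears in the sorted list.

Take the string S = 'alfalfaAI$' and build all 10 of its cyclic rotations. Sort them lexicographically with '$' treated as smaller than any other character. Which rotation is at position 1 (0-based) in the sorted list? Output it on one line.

All 10 rotations (rotation i = S[i:]+S[:i]):
  rot[0] = alfalfaAI$
  rot[1] = lfalfaAI$a
  rot[2] = falfaAI$al
  rot[3] = alfaAI$alf
  rot[4] = lfaAI$alfa
  rot[5] = faAI$alfal
  rot[6] = aAI$alfalf
  rot[7] = AI$alfalfa
  rot[8] = I$alfalfaA
  rot[9] = $alfalfaAI
Sorted (with $ < everything):
  sorted[0] = $alfalfaAI
  sorted[1] = AI$alfalfa
  sorted[2] = I$alfalfaA
  sorted[3] = aAI$alfalf
  sorted[4] = alfaAI$alf
  sorted[5] = alfalfaAI$
  sorted[6] = faAI$alfal
  sorted[7] = falfaAI$al
  sorted[8] = lfaAI$alfa
  sorted[9] = lfalfaAI$a
sorted[1] = AI$alfalfa

Answer: AI$alfalfa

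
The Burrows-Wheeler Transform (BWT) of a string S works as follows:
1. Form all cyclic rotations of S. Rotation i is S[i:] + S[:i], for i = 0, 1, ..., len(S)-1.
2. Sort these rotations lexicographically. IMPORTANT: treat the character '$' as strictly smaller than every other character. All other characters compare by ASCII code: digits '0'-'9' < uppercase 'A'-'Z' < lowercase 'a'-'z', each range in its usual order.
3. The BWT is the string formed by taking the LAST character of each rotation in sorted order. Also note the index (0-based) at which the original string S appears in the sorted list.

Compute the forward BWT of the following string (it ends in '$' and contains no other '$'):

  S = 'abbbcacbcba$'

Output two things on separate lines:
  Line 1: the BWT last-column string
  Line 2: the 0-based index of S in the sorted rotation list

Answer: ab$ccabbcbba
2

Derivation:
All 12 rotations (rotation i = S[i:]+S[:i]):
  rot[0] = abbbcacbcba$
  rot[1] = bbbcacbcba$a
  rot[2] = bbcacbcba$ab
  rot[3] = bcacbcba$abb
  rot[4] = cacbcba$abbb
  rot[5] = acbcba$abbbc
  rot[6] = cbcba$abbbca
  rot[7] = bcba$abbbcac
  rot[8] = cba$abbbcacb
  rot[9] = ba$abbbcacbc
  rot[10] = a$abbbcacbcb
  rot[11] = $abbbcacbcba
Sorted (with $ < everything):
  sorted[0] = $abbbcacbcba  (last char: 'a')
  sorted[1] = a$abbbcacbcb  (last char: 'b')
  sorted[2] = abbbcacbcba$  (last char: '$')
  sorted[3] = acbcba$abbbc  (last char: 'c')
  sorted[4] = ba$abbbcacbc  (last char: 'c')
  sorted[5] = bbbcacbcba$a  (last char: 'a')
  sorted[6] = bbcacbcba$ab  (last char: 'b')
  sorted[7] = bcacbcba$abb  (last char: 'b')
  sorted[8] = bcba$abbbcac  (last char: 'c')
  sorted[9] = cacbcba$abbb  (last char: 'b')
  sorted[10] = cba$abbbcacb  (last char: 'b')
  sorted[11] = cbcba$abbbca  (last char: 'a')
Last column: ab$ccabbcbba
Original string S is at sorted index 2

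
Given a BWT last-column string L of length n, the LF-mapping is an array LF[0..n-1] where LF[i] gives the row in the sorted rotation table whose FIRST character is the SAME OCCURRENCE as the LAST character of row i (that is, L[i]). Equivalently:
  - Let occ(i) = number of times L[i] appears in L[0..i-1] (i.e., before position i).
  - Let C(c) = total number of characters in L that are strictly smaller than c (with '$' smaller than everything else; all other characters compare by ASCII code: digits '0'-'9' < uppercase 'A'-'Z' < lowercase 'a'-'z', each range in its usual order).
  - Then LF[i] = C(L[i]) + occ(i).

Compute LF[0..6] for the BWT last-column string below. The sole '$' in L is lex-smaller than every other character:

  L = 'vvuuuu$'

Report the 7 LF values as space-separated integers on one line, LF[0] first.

Answer: 5 6 1 2 3 4 0

Derivation:
Char counts: '$':1, 'u':4, 'v':2
C (first-col start): C('$')=0, C('u')=1, C('v')=5
L[0]='v': occ=0, LF[0]=C('v')+0=5+0=5
L[1]='v': occ=1, LF[1]=C('v')+1=5+1=6
L[2]='u': occ=0, LF[2]=C('u')+0=1+0=1
L[3]='u': occ=1, LF[3]=C('u')+1=1+1=2
L[4]='u': occ=2, LF[4]=C('u')+2=1+2=3
L[5]='u': occ=3, LF[5]=C('u')+3=1+3=4
L[6]='$': occ=0, LF[6]=C('$')+0=0+0=0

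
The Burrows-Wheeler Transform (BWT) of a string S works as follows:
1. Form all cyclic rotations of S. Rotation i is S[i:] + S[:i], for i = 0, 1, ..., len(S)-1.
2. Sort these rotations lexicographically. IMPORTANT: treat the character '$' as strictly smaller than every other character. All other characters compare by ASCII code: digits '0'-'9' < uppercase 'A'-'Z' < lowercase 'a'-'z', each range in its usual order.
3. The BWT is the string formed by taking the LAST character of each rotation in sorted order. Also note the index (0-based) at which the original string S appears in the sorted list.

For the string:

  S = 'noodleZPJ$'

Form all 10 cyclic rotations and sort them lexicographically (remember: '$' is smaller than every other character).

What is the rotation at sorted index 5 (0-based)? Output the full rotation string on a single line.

Answer: eZPJ$noodl

Derivation:
All 10 rotations (rotation i = S[i:]+S[:i]):
  rot[0] = noodleZPJ$
  rot[1] = oodleZPJ$n
  rot[2] = odleZPJ$no
  rot[3] = dleZPJ$noo
  rot[4] = leZPJ$nood
  rot[5] = eZPJ$noodl
  rot[6] = ZPJ$noodle
  rot[7] = PJ$noodleZ
  rot[8] = J$noodleZP
  rot[9] = $noodleZPJ
Sorted (with $ < everything):
  sorted[0] = $noodleZPJ
  sorted[1] = J$noodleZP
  sorted[2] = PJ$noodleZ
  sorted[3] = ZPJ$noodle
  sorted[4] = dleZPJ$noo
  sorted[5] = eZPJ$noodl
  sorted[6] = leZPJ$nood
  sorted[7] = noodleZPJ$
  sorted[8] = odleZPJ$no
  sorted[9] = oodleZPJ$n
sorted[5] = eZPJ$noodl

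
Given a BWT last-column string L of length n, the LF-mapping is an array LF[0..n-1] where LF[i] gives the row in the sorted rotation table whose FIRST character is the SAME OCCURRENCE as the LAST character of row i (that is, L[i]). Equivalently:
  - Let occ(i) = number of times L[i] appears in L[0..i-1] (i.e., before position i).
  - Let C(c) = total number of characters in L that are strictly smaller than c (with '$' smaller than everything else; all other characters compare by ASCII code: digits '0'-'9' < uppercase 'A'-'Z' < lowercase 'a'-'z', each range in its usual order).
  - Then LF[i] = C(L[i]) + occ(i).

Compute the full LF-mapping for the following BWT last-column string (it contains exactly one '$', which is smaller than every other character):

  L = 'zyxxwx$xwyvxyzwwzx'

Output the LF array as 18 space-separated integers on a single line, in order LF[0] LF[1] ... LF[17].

Char counts: '$':1, 'v':1, 'w':4, 'x':6, 'y':3, 'z':3
C (first-col start): C('$')=0, C('v')=1, C('w')=2, C('x')=6, C('y')=12, C('z')=15
L[0]='z': occ=0, LF[0]=C('z')+0=15+0=15
L[1]='y': occ=0, LF[1]=C('y')+0=12+0=12
L[2]='x': occ=0, LF[2]=C('x')+0=6+0=6
L[3]='x': occ=1, LF[3]=C('x')+1=6+1=7
L[4]='w': occ=0, LF[4]=C('w')+0=2+0=2
L[5]='x': occ=2, LF[5]=C('x')+2=6+2=8
L[6]='$': occ=0, LF[6]=C('$')+0=0+0=0
L[7]='x': occ=3, LF[7]=C('x')+3=6+3=9
L[8]='w': occ=1, LF[8]=C('w')+1=2+1=3
L[9]='y': occ=1, LF[9]=C('y')+1=12+1=13
L[10]='v': occ=0, LF[10]=C('v')+0=1+0=1
L[11]='x': occ=4, LF[11]=C('x')+4=6+4=10
L[12]='y': occ=2, LF[12]=C('y')+2=12+2=14
L[13]='z': occ=1, LF[13]=C('z')+1=15+1=16
L[14]='w': occ=2, LF[14]=C('w')+2=2+2=4
L[15]='w': occ=3, LF[15]=C('w')+3=2+3=5
L[16]='z': occ=2, LF[16]=C('z')+2=15+2=17
L[17]='x': occ=5, LF[17]=C('x')+5=6+5=11

Answer: 15 12 6 7 2 8 0 9 3 13 1 10 14 16 4 5 17 11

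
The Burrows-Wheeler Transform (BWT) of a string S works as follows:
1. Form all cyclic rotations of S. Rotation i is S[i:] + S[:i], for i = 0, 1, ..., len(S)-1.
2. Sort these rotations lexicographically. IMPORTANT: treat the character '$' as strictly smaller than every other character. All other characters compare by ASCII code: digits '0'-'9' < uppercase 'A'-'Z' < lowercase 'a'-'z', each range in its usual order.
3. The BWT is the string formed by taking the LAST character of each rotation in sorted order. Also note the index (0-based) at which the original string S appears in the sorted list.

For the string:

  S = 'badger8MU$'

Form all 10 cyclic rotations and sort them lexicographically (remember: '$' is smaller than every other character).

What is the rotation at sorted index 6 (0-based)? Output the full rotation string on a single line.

Answer: dger8MU$ba

Derivation:
All 10 rotations (rotation i = S[i:]+S[:i]):
  rot[0] = badger8MU$
  rot[1] = adger8MU$b
  rot[2] = dger8MU$ba
  rot[3] = ger8MU$bad
  rot[4] = er8MU$badg
  rot[5] = r8MU$badge
  rot[6] = 8MU$badger
  rot[7] = MU$badger8
  rot[8] = U$badger8M
  rot[9] = $badger8MU
Sorted (with $ < everything):
  sorted[0] = $badger8MU
  sorted[1] = 8MU$badger
  sorted[2] = MU$badger8
  sorted[3] = U$badger8M
  sorted[4] = adger8MU$b
  sorted[5] = badger8MU$
  sorted[6] = dger8MU$ba
  sorted[7] = er8MU$badg
  sorted[8] = ger8MU$bad
  sorted[9] = r8MU$badge
sorted[6] = dger8MU$ba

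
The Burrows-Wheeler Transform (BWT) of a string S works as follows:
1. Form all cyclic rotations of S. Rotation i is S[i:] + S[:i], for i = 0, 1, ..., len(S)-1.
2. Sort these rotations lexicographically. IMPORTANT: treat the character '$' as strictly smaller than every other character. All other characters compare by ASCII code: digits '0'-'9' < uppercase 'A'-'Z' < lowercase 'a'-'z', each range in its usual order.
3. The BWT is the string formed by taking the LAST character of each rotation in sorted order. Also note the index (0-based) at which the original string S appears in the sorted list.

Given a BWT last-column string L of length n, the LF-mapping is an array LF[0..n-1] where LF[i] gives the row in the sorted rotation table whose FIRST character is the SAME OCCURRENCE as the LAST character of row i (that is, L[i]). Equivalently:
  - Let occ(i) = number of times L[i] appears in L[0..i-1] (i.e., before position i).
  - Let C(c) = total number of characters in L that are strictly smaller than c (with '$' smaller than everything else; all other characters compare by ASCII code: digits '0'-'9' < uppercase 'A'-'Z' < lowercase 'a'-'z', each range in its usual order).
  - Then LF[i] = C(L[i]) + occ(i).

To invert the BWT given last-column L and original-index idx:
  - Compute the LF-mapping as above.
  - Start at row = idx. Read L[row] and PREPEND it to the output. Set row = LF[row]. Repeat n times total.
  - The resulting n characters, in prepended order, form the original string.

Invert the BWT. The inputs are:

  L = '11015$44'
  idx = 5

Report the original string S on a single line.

Answer: 4451101$

Derivation:
LF mapping: 2 3 1 4 7 0 5 6
Walk LF starting at row 5, prepending L[row]:
  step 1: row=5, L[5]='$', prepend. Next row=LF[5]=0
  step 2: row=0, L[0]='1', prepend. Next row=LF[0]=2
  step 3: row=2, L[2]='0', prepend. Next row=LF[2]=1
  step 4: row=1, L[1]='1', prepend. Next row=LF[1]=3
  step 5: row=3, L[3]='1', prepend. Next row=LF[3]=4
  step 6: row=4, L[4]='5', prepend. Next row=LF[4]=7
  step 7: row=7, L[7]='4', prepend. Next row=LF[7]=6
  step 8: row=6, L[6]='4', prepend. Next row=LF[6]=5
Reversed output: 4451101$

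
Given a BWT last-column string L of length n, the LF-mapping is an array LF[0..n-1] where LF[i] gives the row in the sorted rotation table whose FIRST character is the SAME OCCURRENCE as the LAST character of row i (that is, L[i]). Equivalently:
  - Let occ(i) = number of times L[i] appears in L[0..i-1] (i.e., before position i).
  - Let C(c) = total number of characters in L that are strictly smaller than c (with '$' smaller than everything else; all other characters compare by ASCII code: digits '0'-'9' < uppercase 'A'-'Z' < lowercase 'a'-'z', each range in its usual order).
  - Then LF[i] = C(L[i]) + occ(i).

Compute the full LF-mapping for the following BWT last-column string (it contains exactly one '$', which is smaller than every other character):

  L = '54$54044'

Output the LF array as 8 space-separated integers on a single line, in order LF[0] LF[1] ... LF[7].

Char counts: '$':1, '0':1, '4':4, '5':2
C (first-col start): C('$')=0, C('0')=1, C('4')=2, C('5')=6
L[0]='5': occ=0, LF[0]=C('5')+0=6+0=6
L[1]='4': occ=0, LF[1]=C('4')+0=2+0=2
L[2]='$': occ=0, LF[2]=C('$')+0=0+0=0
L[3]='5': occ=1, LF[3]=C('5')+1=6+1=7
L[4]='4': occ=1, LF[4]=C('4')+1=2+1=3
L[5]='0': occ=0, LF[5]=C('0')+0=1+0=1
L[6]='4': occ=2, LF[6]=C('4')+2=2+2=4
L[7]='4': occ=3, LF[7]=C('4')+3=2+3=5

Answer: 6 2 0 7 3 1 4 5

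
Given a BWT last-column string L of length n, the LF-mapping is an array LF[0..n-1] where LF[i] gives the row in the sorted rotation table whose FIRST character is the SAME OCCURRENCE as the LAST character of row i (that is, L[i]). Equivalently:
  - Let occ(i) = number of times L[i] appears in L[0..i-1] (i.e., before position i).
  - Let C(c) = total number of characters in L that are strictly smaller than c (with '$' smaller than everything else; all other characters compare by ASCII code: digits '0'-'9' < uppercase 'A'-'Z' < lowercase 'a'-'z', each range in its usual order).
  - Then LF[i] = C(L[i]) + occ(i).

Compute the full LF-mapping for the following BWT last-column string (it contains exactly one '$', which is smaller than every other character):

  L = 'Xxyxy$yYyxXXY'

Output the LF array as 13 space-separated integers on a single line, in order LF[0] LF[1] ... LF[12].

Answer: 1 6 9 7 10 0 11 4 12 8 2 3 5

Derivation:
Char counts: '$':1, 'X':3, 'Y':2, 'x':3, 'y':4
C (first-col start): C('$')=0, C('X')=1, C('Y')=4, C('x')=6, C('y')=9
L[0]='X': occ=0, LF[0]=C('X')+0=1+0=1
L[1]='x': occ=0, LF[1]=C('x')+0=6+0=6
L[2]='y': occ=0, LF[2]=C('y')+0=9+0=9
L[3]='x': occ=1, LF[3]=C('x')+1=6+1=7
L[4]='y': occ=1, LF[4]=C('y')+1=9+1=10
L[5]='$': occ=0, LF[5]=C('$')+0=0+0=0
L[6]='y': occ=2, LF[6]=C('y')+2=9+2=11
L[7]='Y': occ=0, LF[7]=C('Y')+0=4+0=4
L[8]='y': occ=3, LF[8]=C('y')+3=9+3=12
L[9]='x': occ=2, LF[9]=C('x')+2=6+2=8
L[10]='X': occ=1, LF[10]=C('X')+1=1+1=2
L[11]='X': occ=2, LF[11]=C('X')+2=1+2=3
L[12]='Y': occ=1, LF[12]=C('Y')+1=4+1=5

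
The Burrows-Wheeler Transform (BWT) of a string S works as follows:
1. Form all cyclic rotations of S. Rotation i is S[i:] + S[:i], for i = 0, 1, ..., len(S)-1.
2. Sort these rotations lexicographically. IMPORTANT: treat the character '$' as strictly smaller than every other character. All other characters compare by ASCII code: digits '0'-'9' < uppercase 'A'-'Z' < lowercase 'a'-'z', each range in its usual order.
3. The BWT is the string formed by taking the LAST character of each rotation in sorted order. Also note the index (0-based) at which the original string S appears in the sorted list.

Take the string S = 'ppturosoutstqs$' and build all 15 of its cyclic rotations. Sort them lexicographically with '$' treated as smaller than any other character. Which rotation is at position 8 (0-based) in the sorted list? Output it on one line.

Answer: soutstqs$ppturo

Derivation:
All 15 rotations (rotation i = S[i:]+S[:i]):
  rot[0] = ppturosoutstqs$
  rot[1] = pturosoutstqs$p
  rot[2] = turosoutstqs$pp
  rot[3] = urosoutstqs$ppt
  rot[4] = rosoutstqs$pptu
  rot[5] = osoutstqs$pptur
  rot[6] = soutstqs$ppturo
  rot[7] = outstqs$ppturos
  rot[8] = utstqs$ppturoso
  rot[9] = tstqs$ppturosou
  rot[10] = stqs$ppturosout
  rot[11] = tqs$ppturosouts
  rot[12] = qs$ppturosoutst
  rot[13] = s$ppturosoutstq
  rot[14] = $ppturosoutstqs
Sorted (with $ < everything):
  sorted[0] = $ppturosoutstqs
  sorted[1] = osoutstqs$pptur
  sorted[2] = outstqs$ppturos
  sorted[3] = ppturosoutstqs$
  sorted[4] = pturosoutstqs$p
  sorted[5] = qs$ppturosoutst
  sorted[6] = rosoutstqs$pptu
  sorted[7] = s$ppturosoutstq
  sorted[8] = soutstqs$ppturo
  sorted[9] = stqs$ppturosout
  sorted[10] = tqs$ppturosouts
  sorted[11] = tstqs$ppturosou
  sorted[12] = turosoutstqs$pp
  sorted[13] = urosoutstqs$ppt
  sorted[14] = utstqs$ppturoso
sorted[8] = soutstqs$ppturo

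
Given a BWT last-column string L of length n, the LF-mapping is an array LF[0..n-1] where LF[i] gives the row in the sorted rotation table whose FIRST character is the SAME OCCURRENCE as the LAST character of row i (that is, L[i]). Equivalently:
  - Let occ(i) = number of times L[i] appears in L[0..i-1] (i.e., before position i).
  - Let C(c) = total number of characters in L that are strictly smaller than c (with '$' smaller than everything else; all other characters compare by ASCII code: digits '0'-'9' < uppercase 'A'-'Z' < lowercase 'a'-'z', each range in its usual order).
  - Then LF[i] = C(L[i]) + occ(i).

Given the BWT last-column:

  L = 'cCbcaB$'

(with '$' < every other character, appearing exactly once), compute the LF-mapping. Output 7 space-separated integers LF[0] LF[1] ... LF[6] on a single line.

Char counts: '$':1, 'B':1, 'C':1, 'a':1, 'b':1, 'c':2
C (first-col start): C('$')=0, C('B')=1, C('C')=2, C('a')=3, C('b')=4, C('c')=5
L[0]='c': occ=0, LF[0]=C('c')+0=5+0=5
L[1]='C': occ=0, LF[1]=C('C')+0=2+0=2
L[2]='b': occ=0, LF[2]=C('b')+0=4+0=4
L[3]='c': occ=1, LF[3]=C('c')+1=5+1=6
L[4]='a': occ=0, LF[4]=C('a')+0=3+0=3
L[5]='B': occ=0, LF[5]=C('B')+0=1+0=1
L[6]='$': occ=0, LF[6]=C('$')+0=0+0=0

Answer: 5 2 4 6 3 1 0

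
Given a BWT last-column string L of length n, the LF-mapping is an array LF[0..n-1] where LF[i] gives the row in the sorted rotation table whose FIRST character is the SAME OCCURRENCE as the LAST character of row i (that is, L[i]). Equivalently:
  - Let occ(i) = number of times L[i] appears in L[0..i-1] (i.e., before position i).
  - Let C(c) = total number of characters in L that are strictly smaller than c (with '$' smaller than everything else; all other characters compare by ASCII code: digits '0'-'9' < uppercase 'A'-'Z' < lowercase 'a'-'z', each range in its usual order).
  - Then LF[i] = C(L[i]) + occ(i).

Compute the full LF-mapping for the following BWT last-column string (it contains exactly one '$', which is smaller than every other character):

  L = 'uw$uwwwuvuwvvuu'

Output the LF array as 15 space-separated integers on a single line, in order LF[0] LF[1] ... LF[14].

Answer: 1 10 0 2 11 12 13 3 7 4 14 8 9 5 6

Derivation:
Char counts: '$':1, 'u':6, 'v':3, 'w':5
C (first-col start): C('$')=0, C('u')=1, C('v')=7, C('w')=10
L[0]='u': occ=0, LF[0]=C('u')+0=1+0=1
L[1]='w': occ=0, LF[1]=C('w')+0=10+0=10
L[2]='$': occ=0, LF[2]=C('$')+0=0+0=0
L[3]='u': occ=1, LF[3]=C('u')+1=1+1=2
L[4]='w': occ=1, LF[4]=C('w')+1=10+1=11
L[5]='w': occ=2, LF[5]=C('w')+2=10+2=12
L[6]='w': occ=3, LF[6]=C('w')+3=10+3=13
L[7]='u': occ=2, LF[7]=C('u')+2=1+2=3
L[8]='v': occ=0, LF[8]=C('v')+0=7+0=7
L[9]='u': occ=3, LF[9]=C('u')+3=1+3=4
L[10]='w': occ=4, LF[10]=C('w')+4=10+4=14
L[11]='v': occ=1, LF[11]=C('v')+1=7+1=8
L[12]='v': occ=2, LF[12]=C('v')+2=7+2=9
L[13]='u': occ=4, LF[13]=C('u')+4=1+4=5
L[14]='u': occ=5, LF[14]=C('u')+5=1+5=6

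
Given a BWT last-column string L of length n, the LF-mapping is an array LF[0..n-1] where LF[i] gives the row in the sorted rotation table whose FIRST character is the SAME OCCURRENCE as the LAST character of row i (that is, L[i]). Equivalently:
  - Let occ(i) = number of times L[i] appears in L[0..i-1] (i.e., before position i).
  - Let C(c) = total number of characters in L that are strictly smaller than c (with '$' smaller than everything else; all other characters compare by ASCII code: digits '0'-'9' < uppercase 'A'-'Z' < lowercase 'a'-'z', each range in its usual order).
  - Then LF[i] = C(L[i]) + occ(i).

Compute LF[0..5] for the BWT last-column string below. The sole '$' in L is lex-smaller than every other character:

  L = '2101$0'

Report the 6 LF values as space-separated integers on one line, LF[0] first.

Char counts: '$':1, '0':2, '1':2, '2':1
C (first-col start): C('$')=0, C('0')=1, C('1')=3, C('2')=5
L[0]='2': occ=0, LF[0]=C('2')+0=5+0=5
L[1]='1': occ=0, LF[1]=C('1')+0=3+0=3
L[2]='0': occ=0, LF[2]=C('0')+0=1+0=1
L[3]='1': occ=1, LF[3]=C('1')+1=3+1=4
L[4]='$': occ=0, LF[4]=C('$')+0=0+0=0
L[5]='0': occ=1, LF[5]=C('0')+1=1+1=2

Answer: 5 3 1 4 0 2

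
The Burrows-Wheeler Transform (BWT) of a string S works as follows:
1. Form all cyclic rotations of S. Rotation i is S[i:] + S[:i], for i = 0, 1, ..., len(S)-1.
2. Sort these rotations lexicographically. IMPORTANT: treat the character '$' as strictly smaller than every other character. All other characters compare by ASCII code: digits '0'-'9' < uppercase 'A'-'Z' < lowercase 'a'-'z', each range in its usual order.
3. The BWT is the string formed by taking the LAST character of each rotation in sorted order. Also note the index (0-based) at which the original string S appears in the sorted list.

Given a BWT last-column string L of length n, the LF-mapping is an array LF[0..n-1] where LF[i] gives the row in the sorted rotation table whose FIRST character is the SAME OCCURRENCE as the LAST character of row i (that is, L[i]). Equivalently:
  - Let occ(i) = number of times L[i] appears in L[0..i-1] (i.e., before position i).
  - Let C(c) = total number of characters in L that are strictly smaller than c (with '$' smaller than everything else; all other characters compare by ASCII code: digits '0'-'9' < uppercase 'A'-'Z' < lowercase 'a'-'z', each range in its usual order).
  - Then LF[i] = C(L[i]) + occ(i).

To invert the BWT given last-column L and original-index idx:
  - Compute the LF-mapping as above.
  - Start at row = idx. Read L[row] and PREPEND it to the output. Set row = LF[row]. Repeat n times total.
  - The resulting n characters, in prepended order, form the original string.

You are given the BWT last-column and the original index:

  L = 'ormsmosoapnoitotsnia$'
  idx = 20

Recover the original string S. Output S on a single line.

Answer: transmissioonomatopo$

Derivation:
LF mapping: 9 15 5 16 6 10 17 11 1 14 7 12 3 19 13 20 18 8 4 2 0
Walk LF starting at row 20, prepending L[row]:
  step 1: row=20, L[20]='$', prepend. Next row=LF[20]=0
  step 2: row=0, L[0]='o', prepend. Next row=LF[0]=9
  step 3: row=9, L[9]='p', prepend. Next row=LF[9]=14
  step 4: row=14, L[14]='o', prepend. Next row=LF[14]=13
  step 5: row=13, L[13]='t', prepend. Next row=LF[13]=19
  step 6: row=19, L[19]='a', prepend. Next row=LF[19]=2
  step 7: row=2, L[2]='m', prepend. Next row=LF[2]=5
  step 8: row=5, L[5]='o', prepend. Next row=LF[5]=10
  step 9: row=10, L[10]='n', prepend. Next row=LF[10]=7
  step 10: row=7, L[7]='o', prepend. Next row=LF[7]=11
  step 11: row=11, L[11]='o', prepend. Next row=LF[11]=12
  step 12: row=12, L[12]='i', prepend. Next row=LF[12]=3
  step 13: row=3, L[3]='s', prepend. Next row=LF[3]=16
  step 14: row=16, L[16]='s', prepend. Next row=LF[16]=18
  step 15: row=18, L[18]='i', prepend. Next row=LF[18]=4
  step 16: row=4, L[4]='m', prepend. Next row=LF[4]=6
  step 17: row=6, L[6]='s', prepend. Next row=LF[6]=17
  step 18: row=17, L[17]='n', prepend. Next row=LF[17]=8
  step 19: row=8, L[8]='a', prepend. Next row=LF[8]=1
  step 20: row=1, L[1]='r', prepend. Next row=LF[1]=15
  step 21: row=15, L[15]='t', prepend. Next row=LF[15]=20
Reversed output: transmissioonomatopo$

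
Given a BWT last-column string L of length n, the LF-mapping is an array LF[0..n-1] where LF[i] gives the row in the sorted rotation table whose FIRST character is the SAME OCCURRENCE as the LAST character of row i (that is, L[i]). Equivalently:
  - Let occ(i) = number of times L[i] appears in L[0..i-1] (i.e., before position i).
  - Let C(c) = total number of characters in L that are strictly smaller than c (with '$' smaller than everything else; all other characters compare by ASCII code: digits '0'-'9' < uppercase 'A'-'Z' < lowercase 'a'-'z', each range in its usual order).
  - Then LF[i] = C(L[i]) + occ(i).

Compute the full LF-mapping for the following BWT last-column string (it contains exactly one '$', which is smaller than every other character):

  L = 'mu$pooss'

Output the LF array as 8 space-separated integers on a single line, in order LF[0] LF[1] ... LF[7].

Answer: 1 7 0 4 2 3 5 6

Derivation:
Char counts: '$':1, 'm':1, 'o':2, 'p':1, 's':2, 'u':1
C (first-col start): C('$')=0, C('m')=1, C('o')=2, C('p')=4, C('s')=5, C('u')=7
L[0]='m': occ=0, LF[0]=C('m')+0=1+0=1
L[1]='u': occ=0, LF[1]=C('u')+0=7+0=7
L[2]='$': occ=0, LF[2]=C('$')+0=0+0=0
L[3]='p': occ=0, LF[3]=C('p')+0=4+0=4
L[4]='o': occ=0, LF[4]=C('o')+0=2+0=2
L[5]='o': occ=1, LF[5]=C('o')+1=2+1=3
L[6]='s': occ=0, LF[6]=C('s')+0=5+0=5
L[7]='s': occ=1, LF[7]=C('s')+1=5+1=6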